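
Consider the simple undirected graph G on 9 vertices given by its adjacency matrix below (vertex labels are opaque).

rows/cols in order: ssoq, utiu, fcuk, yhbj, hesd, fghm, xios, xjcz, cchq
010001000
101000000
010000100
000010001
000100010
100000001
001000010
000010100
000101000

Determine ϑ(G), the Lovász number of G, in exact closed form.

Vertex cchq has 2 neighbors: yhbj, fghm.
Vertex fcuk has 2 neighbors: utiu, xios.
Vertex utiu has 2 neighbors: ssoq, fcuk.
Vertex hesd has 2 neighbors: yhbj, xjcz.
Every vertex has degree 2 (N=9); this is C_{9}, the 9-cycle.
Distinct eigenvalues (to 6 d.p.): [2.0, 1.532089, 0.347296, -1.0, -1.879385].
λ_max=2, λ_min=-2*cos(pi/9); ϑ = −9·λ_min/(λ_max−λ_min) = 9*cos(pi/9)/(cos(pi/9) + 1).
= 4.360090… (decimal).
Sandwich: α(G)=4 ≤ ϑ(G)=9*cos(pi/9)/(cos(pi/9) + 1) ≤ χ(Ḡ)=5 (both strict).

9*cos(pi/9)/(cos(pi/9) + 1)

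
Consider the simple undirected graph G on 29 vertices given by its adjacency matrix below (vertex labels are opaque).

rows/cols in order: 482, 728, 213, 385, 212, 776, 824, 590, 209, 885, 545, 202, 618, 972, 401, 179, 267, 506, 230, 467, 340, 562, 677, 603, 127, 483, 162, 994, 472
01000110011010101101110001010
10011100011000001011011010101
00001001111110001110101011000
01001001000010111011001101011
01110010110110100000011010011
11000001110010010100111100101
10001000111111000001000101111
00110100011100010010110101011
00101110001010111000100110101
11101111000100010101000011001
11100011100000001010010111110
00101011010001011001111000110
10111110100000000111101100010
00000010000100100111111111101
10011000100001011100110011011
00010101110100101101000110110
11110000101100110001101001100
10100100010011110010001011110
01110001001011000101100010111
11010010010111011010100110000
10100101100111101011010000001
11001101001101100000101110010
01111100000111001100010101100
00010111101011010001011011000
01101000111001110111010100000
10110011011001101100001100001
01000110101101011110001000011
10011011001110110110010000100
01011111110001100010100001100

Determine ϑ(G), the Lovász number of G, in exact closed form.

Vertex 483 has 14 neighbors: 482, 213, 385, 824, 590, 885, 545, 972, 401, 267, 506, 677, 603, 472.
deg(824) = 14; N(824) = {482, 212, 209, 885, 545, 202, 618, 972, 467, 603, 483, 162, 994, 472}.
Vertex 401 has 14 neighbors: 482, 385, 212, 209, 972, 179, 267, 506, 340, 562, 127, 483, 994, 472.
N(340) = {482, 213, 776, 590, 209, 202, 618, 972, 401, 267, 230, 467, 562, 472}, |N(340)| = 14.
deg(v) = 14 for all v (|V|=29); strongly regular (29,14,6,7).
spec(A) ≈ [14.0, 2.19258, -3.19258] (distinct, 5 d.p.).
With N=29: ϑ(G) = 29·(-(-sqrt(29)/2 - 1/2))/(14−(-sqrt(29)/2 - 1/2)) = sqrt(29).
Numerically 5.3852.

sqrt(29)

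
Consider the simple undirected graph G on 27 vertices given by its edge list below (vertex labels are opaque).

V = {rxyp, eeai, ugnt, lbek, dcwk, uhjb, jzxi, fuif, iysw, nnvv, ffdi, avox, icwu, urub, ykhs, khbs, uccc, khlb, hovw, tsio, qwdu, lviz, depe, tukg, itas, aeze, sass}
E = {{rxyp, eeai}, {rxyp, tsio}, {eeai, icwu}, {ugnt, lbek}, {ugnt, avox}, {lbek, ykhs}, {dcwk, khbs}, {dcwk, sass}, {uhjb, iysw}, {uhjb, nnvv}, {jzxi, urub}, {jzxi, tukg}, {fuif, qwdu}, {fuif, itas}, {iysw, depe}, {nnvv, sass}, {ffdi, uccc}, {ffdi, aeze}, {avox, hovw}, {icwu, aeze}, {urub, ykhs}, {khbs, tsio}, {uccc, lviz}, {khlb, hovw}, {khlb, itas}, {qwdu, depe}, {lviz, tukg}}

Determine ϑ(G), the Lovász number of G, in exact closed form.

27*cos(pi/27)/(cos(pi/27) + 1)

deg(uccc) = 2; N(uccc) = {ffdi, lviz}.
N(rxyp) = {eeai, tsio}, |N(rxyp)| = 2.
N(urub) = {jzxi, ykhs}, |N(urub)| = 2.
deg(eeai) = 2; N(eeai) = {rxyp, icwu}.
Regular of degree 2 on 27 vertices: a single 27-cycle (edge-transitive).
A has 14 distinct eigenvalues ≈ [2.0, 1.9461, 1.7873, 1.5321, 1.1943, 0.7922, 0.3473, -0.1163, -0.5736, -1.0, -1.3725, -1.671, -1.8794, -1.9865].
Lovász: ϑ = −27(-2*cos(pi/27))/(2+-(-1)*2*cos(pi/27)) = 27*cos(pi/27)/(cos(pi/27) + 1).
Numerically 13.454204087.
Sandwich: α(G)=13 ≤ ϑ(G)=27*cos(pi/27)/(cos(pi/27) + 1) ≤ χ(Ḡ)=14 (both strict).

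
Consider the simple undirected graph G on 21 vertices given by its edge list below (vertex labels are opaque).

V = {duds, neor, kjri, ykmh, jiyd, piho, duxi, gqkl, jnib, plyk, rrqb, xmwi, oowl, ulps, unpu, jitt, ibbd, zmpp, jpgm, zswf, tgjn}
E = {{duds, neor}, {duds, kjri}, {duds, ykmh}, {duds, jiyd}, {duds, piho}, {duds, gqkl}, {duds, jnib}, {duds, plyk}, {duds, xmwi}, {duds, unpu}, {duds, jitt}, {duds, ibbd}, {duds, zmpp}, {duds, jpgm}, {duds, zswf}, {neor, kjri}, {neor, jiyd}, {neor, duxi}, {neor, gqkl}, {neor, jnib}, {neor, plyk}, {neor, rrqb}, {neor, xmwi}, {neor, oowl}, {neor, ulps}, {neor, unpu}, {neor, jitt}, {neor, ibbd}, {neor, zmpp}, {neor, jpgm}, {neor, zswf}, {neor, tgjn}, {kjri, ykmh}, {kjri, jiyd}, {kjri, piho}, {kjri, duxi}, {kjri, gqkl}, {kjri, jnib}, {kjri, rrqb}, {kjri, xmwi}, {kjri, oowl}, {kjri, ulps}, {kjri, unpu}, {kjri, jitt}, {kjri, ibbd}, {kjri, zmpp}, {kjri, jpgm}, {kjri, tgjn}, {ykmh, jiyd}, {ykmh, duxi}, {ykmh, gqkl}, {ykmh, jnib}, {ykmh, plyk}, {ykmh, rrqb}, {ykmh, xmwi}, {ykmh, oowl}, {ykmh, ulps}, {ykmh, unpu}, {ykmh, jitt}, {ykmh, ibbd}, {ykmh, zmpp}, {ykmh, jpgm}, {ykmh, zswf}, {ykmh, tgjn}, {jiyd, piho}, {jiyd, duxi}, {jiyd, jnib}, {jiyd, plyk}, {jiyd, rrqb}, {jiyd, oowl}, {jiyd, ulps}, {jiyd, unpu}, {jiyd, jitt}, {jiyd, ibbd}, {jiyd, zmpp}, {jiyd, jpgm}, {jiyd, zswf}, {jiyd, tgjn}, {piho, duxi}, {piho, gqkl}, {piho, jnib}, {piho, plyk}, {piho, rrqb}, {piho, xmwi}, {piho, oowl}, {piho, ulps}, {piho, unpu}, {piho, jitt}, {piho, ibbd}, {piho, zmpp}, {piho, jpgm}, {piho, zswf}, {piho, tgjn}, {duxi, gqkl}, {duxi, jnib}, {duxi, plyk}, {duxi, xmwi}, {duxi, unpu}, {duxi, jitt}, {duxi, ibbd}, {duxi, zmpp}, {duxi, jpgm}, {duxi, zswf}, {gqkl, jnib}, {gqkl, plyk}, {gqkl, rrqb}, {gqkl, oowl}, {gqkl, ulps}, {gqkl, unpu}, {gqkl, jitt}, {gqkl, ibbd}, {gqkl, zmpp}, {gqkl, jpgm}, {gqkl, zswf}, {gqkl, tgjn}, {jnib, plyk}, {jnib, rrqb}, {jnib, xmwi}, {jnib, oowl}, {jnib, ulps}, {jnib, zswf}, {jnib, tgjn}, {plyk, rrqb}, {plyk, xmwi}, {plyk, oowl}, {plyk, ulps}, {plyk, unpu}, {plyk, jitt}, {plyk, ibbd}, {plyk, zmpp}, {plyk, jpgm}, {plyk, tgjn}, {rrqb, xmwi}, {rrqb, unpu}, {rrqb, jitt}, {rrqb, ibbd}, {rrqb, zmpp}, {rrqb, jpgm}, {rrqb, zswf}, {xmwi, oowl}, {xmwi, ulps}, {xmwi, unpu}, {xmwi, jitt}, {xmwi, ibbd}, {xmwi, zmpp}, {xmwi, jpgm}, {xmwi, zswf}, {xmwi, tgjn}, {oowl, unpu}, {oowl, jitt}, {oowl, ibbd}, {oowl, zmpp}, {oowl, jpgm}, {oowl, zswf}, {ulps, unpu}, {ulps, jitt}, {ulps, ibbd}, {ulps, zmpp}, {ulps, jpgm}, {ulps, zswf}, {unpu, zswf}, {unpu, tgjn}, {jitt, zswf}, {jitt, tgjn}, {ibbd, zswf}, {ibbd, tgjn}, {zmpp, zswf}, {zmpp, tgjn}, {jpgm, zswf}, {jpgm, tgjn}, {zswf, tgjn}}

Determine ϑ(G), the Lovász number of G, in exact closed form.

6

deg(zswf) = 18; N(zswf) = {duds, neor, ykmh, jiyd, piho, duxi, gqkl, jnib, rrqb, xmwi, oowl, ulps, unpu, jitt, ibbd, zmpp, jpgm, tgjn}.
N(ulps) = {neor, kjri, ykmh, jiyd, piho, gqkl, jnib, plyk, xmwi, unpu, jitt, ibbd, zmpp, jpgm, zswf}, |N(ulps)| = 15.
Vertex piho has 18 neighbors: duds, kjri, jiyd, duxi, gqkl, jnib, plyk, rrqb, xmwi, oowl, ulps, unpu, jitt, ibbd, zmpp, jpgm, zswf, tgjn.
Vertex ykmh has 18 neighbors: duds, kjri, jiyd, duxi, gqkl, jnib, plyk, rrqb, xmwi, oowl, ulps, unpu, jitt, ibbd, zmpp, jpgm, zswf, tgjn.
K_{6,6,3,3,3} (perfect); ϑ(G) = α(G) = max{6,6,3,3,3} = 6.
Numerically 6.00000.
Sandwich: α(G)=6 ≤ ϑ(G)=6 ≤ χ(Ḡ)=6 (collapsed).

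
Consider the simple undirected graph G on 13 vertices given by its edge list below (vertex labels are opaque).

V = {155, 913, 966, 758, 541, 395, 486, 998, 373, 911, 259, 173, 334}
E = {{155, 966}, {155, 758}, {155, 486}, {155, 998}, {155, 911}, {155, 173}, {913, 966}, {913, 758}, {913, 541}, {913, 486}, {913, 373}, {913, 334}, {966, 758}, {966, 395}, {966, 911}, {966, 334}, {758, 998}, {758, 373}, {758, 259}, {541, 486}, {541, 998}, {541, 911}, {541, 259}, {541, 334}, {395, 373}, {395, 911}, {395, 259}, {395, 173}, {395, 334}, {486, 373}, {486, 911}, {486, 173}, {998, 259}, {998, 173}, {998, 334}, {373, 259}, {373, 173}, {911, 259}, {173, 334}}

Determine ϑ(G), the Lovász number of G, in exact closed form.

N(486) = {155, 913, 541, 373, 911, 173}, |N(486)| = 6.
deg(998) = 6; N(998) = {155, 758, 541, 259, 173, 334}.
deg(911) = 6; N(911) = {155, 966, 541, 395, 486, 259}.
N(155) = {966, 758, 486, 998, 911, 173}, |N(155)| = 6.
Regular of degree 6 on 13 vertices: Paley(13): SR with (k,λ,μ)=(6,2,3).
spec(A) ≈ [6.0, 1.303, -2.303] (distinct, 3 d.p.).
Lovász (edge-transitive): ϑ = −13·(-sqrt(13)/2 - 1/2)/((6)−(-sqrt(13)/2 - 1/2)) = sqrt(13).
ϑ(G) ≈ 3.605551.

sqrt(13)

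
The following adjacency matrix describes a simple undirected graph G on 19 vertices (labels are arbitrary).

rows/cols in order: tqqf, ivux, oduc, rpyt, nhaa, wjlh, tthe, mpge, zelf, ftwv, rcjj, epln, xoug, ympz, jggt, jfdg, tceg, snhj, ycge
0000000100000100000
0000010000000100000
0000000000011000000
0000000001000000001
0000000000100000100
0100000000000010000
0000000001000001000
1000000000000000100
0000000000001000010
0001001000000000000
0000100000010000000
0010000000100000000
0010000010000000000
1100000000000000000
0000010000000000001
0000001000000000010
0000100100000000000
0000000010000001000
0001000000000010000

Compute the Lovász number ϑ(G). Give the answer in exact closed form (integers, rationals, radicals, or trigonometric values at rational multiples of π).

19*cos(pi/19)/(cos(pi/19) + 1)

deg(ivux) = 2; N(ivux) = {wjlh, ympz}.
Vertex snhj has 2 neighbors: zelf, jfdg.
N(tthe) = {ftwv, jfdg}, |N(tthe)| = 2.
Vertex xoug has 2 neighbors: oduc, zelf.
Every vertex has degree 2 (N=19); connected 2-regular on 19 ⇒ C_{19}.
Distinct eigenvalues (to 3 d.p.): [2.0, 1.892, 1.578, 1.094, 0.491, -0.165, -0.803, -1.355, -1.759, -1.973].
−19·(-2*cos(pi/19)) / ((2)−(-2*cos(pi/19))) = 19*cos(pi/19)/(cos(pi/19) + 1) = ϑ(G).
≈ 9.43477137 (to 8 d.p.).
Check 9 ≤ 19*cos(pi/19)/(cos(pi/19) + 1) ≤ 10: both strict.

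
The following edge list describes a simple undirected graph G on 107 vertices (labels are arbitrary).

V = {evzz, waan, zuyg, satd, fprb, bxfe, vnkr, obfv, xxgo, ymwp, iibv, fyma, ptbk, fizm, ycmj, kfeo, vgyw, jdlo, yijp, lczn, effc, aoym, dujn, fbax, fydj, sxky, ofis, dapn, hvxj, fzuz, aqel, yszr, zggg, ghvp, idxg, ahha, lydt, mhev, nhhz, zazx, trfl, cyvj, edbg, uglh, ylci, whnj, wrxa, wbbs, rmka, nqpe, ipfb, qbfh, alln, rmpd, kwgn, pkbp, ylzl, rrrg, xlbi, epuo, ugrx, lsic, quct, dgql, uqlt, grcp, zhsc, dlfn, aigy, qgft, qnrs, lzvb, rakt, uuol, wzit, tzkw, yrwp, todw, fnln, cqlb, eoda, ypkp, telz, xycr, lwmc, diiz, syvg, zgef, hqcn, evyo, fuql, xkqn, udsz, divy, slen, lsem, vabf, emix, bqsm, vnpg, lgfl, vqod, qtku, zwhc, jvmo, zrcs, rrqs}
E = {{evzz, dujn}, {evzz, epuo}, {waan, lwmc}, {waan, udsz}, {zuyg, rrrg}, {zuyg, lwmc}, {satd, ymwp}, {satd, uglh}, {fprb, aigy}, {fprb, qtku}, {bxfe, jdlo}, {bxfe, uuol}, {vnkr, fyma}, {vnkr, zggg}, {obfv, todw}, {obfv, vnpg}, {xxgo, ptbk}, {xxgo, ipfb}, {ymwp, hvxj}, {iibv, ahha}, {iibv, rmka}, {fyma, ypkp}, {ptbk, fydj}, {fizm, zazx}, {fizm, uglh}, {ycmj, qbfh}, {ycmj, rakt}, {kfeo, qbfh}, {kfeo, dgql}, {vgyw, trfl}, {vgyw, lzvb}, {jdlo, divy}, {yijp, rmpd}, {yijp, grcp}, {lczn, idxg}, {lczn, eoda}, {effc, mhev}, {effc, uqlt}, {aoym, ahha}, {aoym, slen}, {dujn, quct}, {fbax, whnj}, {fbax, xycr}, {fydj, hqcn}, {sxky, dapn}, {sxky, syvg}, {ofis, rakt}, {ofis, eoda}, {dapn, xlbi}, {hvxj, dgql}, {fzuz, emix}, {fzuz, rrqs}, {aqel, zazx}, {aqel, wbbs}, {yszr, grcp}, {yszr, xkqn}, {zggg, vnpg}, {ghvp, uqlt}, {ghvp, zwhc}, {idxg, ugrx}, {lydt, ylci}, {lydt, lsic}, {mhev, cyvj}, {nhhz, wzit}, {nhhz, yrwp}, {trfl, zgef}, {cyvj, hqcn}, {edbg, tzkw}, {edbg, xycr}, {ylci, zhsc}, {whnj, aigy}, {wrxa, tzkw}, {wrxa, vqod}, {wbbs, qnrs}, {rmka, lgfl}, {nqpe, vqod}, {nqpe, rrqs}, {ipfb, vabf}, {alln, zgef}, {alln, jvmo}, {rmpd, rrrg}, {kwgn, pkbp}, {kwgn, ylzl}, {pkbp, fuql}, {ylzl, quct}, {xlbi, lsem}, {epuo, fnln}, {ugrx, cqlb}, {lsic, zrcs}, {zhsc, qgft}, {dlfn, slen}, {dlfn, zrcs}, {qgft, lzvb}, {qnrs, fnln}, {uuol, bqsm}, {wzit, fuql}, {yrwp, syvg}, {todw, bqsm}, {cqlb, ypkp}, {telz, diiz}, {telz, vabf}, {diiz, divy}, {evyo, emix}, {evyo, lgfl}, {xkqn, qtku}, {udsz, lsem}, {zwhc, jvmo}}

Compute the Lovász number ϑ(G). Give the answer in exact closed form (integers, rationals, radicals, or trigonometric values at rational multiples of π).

107*cos(pi/107)/(cos(pi/107) + 1)

N(uuol) = {bxfe, bqsm}, |N(uuol)| = 2.
N(jdlo) = {bxfe, divy}, |N(jdlo)| = 2.
N(qgft) = {zhsc, lzvb}, |N(qgft)| = 2.
N(alln) = {zgef, jvmo}, |N(alln)| = 2.
107-vertex 2-regular graph: this is C_{107}, the 107-cycle.
Distinct eigenvalues (to 4 d.p.): [2.0, 1.9966, 1.9862, 1.969, 1.9451, 1.9144, 1.8771, 1.8334, 1.7833, 1.7271, 1.665, 1.5971, 1.5237, 1.445, 1.3614, 1.273, 1.1803, 1.0835, 0.983, 0.8791, 0.7721, 0.6625, 0.5506, 0.4369, 0.3216, 0.2052, 0.0881, -0.0294, -0.1467, -0.2635, -0.3794, -0.494, -0.6069, -0.7176, -0.826, -0.9314, -1.0337, -1.1324, -1.2272, -1.3178, -1.4038, -1.485, -1.561, -1.6317, -1.6968, -1.756, -1.8092, -1.8561, -1.8966, -1.9306, -1.9579, -1.9785, -1.9922, -1.9991].
ϑ = −N·λ_min/(λ_max−λ_min) = −107·(-2*cos(pi/107))/(2−(-2*cos(pi/107))) = 107*cos(pi/107)/(cos(pi/107) + 1).
ϑ(G) ≈ 53.488468432.
Sandwich: α(G)=53 ≤ ϑ(G)=107*cos(pi/107)/(cos(pi/107) + 1) ≤ χ(Ḡ)=54 (both strict).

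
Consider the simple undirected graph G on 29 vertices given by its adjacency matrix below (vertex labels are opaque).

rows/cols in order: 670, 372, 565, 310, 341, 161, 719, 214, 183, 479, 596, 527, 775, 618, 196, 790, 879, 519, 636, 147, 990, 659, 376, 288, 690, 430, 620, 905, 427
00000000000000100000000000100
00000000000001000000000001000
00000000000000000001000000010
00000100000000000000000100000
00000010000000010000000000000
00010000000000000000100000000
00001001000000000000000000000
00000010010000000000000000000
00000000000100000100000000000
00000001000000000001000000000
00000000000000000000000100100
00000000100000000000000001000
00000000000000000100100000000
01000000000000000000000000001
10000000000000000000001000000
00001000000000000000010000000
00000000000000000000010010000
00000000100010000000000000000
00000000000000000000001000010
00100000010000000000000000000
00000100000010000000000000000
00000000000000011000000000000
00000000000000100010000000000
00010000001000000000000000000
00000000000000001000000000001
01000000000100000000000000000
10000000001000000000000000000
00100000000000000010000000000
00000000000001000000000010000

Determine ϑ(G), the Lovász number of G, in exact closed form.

Vertex 879 has 2 neighbors: 659, 690.
Vertex 670 has 2 neighbors: 196, 620.
N(659) = {790, 879}, |N(659)| = 2.
deg(430) = 2; N(430) = {372, 527}.
Regular of degree 2 on 29 vertices: connected 2-regular on 29 ⇒ C_{29}.
spec(A) ≈ [2.0, 1.953, 1.815, 1.592, 1.295, 0.937, 0.535, 0.108, -0.324, -0.74, -1.122, -1.452, -1.714, -1.895, -1.988] (distinct, 3 d.p.).
Lovász: ϑ = −29(-2*cos(pi/29))/(2+-(-1)*2*cos(pi/29)) = 29*cos(pi/29)/(cos(pi/29) + 1).
= 14.4573753… (decimal).
Lovász sandwich 14 ≤ 29*cos(pi/29)/(cos(pi/29) + 1) ≤ 15: both strict.

29*cos(pi/29)/(cos(pi/29) + 1)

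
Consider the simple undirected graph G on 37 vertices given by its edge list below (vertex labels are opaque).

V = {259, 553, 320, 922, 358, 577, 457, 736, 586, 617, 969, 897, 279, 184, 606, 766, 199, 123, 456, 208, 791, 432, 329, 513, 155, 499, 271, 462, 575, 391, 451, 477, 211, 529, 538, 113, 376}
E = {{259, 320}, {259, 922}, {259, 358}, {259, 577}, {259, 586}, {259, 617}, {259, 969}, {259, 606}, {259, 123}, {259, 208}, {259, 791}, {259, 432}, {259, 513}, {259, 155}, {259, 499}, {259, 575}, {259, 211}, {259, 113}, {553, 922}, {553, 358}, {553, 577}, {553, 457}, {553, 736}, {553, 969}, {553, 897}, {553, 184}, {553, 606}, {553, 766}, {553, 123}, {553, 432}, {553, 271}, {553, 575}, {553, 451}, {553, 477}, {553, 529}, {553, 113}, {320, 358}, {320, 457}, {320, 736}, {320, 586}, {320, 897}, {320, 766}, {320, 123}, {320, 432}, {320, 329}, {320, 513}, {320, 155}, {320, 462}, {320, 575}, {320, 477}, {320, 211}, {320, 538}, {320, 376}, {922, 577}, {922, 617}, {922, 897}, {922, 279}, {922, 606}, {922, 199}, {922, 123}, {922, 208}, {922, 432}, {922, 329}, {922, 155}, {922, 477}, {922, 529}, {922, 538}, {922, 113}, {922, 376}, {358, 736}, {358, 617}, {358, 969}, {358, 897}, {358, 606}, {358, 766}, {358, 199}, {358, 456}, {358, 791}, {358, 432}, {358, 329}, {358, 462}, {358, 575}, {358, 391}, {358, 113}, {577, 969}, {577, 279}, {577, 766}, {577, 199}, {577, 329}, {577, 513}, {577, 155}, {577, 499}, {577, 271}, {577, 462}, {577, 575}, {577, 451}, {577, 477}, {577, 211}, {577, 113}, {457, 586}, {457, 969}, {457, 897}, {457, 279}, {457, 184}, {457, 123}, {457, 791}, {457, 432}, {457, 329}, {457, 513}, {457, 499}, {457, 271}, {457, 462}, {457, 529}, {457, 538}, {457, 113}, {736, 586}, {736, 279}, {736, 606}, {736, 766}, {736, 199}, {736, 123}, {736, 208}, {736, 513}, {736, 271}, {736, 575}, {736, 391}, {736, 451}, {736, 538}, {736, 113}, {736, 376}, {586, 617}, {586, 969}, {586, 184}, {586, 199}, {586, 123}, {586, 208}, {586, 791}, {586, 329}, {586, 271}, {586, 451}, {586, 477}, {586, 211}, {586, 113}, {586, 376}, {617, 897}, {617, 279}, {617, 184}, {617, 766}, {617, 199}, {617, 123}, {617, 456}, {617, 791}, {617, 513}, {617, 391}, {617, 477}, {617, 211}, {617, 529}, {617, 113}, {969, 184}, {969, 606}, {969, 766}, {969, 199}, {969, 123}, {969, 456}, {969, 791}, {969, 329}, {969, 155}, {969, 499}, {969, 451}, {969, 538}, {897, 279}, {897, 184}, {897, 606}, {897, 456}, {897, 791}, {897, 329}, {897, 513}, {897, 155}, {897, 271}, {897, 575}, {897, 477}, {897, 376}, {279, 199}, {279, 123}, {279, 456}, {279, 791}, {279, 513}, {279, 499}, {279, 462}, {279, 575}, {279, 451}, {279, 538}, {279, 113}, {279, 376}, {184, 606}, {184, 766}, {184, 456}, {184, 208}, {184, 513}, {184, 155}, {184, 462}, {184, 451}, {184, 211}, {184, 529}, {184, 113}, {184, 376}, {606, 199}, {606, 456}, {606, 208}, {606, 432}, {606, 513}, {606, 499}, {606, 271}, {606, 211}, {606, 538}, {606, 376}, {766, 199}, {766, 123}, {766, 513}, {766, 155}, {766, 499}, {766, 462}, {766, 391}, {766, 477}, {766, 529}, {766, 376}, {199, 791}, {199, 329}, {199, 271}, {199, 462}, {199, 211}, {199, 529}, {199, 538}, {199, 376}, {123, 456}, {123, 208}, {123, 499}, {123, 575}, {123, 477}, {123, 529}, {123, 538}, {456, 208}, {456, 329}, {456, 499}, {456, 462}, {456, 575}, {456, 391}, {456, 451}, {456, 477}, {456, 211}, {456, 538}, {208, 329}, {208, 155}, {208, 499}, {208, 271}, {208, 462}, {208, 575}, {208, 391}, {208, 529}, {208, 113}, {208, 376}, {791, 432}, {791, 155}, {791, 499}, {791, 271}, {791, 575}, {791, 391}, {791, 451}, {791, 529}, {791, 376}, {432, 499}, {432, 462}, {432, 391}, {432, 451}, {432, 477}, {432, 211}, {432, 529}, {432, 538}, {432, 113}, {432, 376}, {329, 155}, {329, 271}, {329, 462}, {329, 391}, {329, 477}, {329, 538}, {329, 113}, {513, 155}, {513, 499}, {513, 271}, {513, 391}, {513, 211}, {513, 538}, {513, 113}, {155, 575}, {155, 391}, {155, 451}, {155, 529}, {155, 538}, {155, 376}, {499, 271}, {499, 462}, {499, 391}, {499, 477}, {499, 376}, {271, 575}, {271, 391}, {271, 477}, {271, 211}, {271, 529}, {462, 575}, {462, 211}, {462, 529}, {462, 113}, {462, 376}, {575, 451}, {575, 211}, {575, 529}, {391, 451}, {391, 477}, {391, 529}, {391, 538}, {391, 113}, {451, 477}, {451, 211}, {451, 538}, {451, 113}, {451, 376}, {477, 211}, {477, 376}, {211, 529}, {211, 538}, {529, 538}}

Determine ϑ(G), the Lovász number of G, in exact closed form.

N(113) = {259, 553, 922, 358, 577, 457, 736, 586, 617, 279, 184, 208, 432, 329, 513, 462, 391, 451}, |N(113)| = 18.
Vertex 259 has 18 neighbors: 320, 922, 358, 577, 586, 617, 969, 606, 123, 208, 791, 432, 513, 155, 499, 575, 211, 113.
N(376) = {320, 922, 736, 586, 897, 279, 184, 606, 766, 199, 208, 791, 432, 155, 499, 462, 451, 477}, |N(376)| = 18.
Vertex 791 has 18 neighbors: 259, 358, 457, 586, 617, 969, 897, 279, 199, 432, 155, 499, 271, 575, 391, 451, 529, 376.
Regular of degree 18 on 37 vertices: Paley(37): SR with (k,λ,μ)=(18,8,9).
spec(A) ≈ [18.0, 2.54138, -3.54138] (distinct, 5 d.p.).
Lovász (edge-transitive): ϑ = −37·(-sqrt(37)/2 - 1/2)/((18)−(-sqrt(37)/2 - 1/2)) = sqrt(37).
= 6.082763… (decimal).

sqrt(37)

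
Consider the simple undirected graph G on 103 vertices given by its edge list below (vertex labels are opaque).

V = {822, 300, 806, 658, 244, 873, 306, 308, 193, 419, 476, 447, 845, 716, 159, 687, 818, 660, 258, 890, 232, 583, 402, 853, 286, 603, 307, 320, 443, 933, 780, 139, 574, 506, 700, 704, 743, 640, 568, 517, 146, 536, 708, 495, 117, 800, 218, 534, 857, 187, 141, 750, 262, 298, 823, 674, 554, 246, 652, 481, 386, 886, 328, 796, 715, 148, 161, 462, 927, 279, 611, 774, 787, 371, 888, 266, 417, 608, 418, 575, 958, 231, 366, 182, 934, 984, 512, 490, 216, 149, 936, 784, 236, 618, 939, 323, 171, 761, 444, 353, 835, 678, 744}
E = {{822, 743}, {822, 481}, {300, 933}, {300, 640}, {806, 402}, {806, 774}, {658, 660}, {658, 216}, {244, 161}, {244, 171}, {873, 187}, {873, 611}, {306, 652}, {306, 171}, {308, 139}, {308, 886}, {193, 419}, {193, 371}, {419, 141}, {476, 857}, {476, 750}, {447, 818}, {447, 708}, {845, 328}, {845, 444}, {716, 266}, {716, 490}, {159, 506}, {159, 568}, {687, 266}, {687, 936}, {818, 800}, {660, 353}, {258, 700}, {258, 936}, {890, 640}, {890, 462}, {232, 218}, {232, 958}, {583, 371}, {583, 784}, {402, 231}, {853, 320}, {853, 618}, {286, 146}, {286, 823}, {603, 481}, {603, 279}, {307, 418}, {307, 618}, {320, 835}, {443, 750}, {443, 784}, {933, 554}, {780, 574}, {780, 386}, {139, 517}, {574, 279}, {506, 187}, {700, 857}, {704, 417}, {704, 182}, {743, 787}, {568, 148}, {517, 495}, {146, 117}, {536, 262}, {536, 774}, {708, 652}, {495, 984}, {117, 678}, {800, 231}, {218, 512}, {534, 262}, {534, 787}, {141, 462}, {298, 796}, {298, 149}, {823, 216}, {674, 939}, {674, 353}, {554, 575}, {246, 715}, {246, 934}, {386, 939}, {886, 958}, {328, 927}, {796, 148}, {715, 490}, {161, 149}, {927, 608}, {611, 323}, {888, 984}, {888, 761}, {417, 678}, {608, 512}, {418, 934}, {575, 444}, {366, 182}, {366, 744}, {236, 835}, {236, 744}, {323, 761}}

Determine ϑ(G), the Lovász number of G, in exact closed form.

103*cos(pi/103)/(cos(pi/103) + 1)

Vertex 495 has 2 neighbors: 517, 984.
N(266) = {716, 687}, |N(266)| = 2.
Vertex 554 has 2 neighbors: 933, 575.
deg(262) = 2; N(262) = {536, 534}.
Regular of degree 2 on 103 vertices: the odd cycle C_{103}.
spec(A) ≈ [2.0, 1.99628, 1.985134, 1.966602, 1.940755, 1.907689, 1.867525, 1.820414, 1.766531, 1.706077, 1.639275, 1.566376, 1.487649, 1.403389, 1.313908, 1.219538, 1.120632, 1.017558, 0.910698, 0.80045, 0.687224, 0.571442, 0.453534, 0.333938, 0.213101, 0.091471, -0.0305, -0.152357, -0.273647, -0.393919, -0.512726, -0.629626, -0.744183, -0.855972, -0.964576, -1.069593, -1.17063, -1.267312, -1.35928, -1.446192, -1.527723, -1.603572, -1.673454, -1.737112, -1.794307, -1.844828, -1.888485, -1.925117, -1.954588, -1.976787, -1.991633, -1.99907] (distinct, 6 d.p.).
−103·(-2*cos(pi/103)) / ((2)−(-2*cos(pi/103))) = 103*cos(pi/103)/(cos(pi/103) + 1) = ϑ(G).
≈ 51.4880205 (to 7 d.p.).
51 ≤ 103*cos(pi/103)/(cos(pi/103) + 1) ≤ 52: both strict.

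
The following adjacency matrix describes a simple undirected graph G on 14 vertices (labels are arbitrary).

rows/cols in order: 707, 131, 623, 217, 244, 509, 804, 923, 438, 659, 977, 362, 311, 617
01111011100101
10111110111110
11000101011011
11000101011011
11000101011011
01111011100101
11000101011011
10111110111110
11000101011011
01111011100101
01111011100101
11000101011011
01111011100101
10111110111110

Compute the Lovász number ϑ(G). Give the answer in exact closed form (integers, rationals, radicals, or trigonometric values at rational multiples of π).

Vertex 623 has 8 neighbors: 707, 131, 509, 923, 659, 977, 311, 617.
Vertex 244 has 8 neighbors: 707, 131, 509, 923, 659, 977, 311, 617.
deg(617) = 11; N(617) = {707, 623, 217, 244, 509, 804, 438, 659, 977, 362, 311}.
deg(804) = 8; N(804) = {707, 131, 509, 923, 659, 977, 311, 617}.
Complete 3-partite, parts [6, 5, 3]: perfect, ϑ = α = 6.
Numerically 6.00000000.
α=6, χ(Ḡ)=6; ϑ=6 lies between (collapsed).

6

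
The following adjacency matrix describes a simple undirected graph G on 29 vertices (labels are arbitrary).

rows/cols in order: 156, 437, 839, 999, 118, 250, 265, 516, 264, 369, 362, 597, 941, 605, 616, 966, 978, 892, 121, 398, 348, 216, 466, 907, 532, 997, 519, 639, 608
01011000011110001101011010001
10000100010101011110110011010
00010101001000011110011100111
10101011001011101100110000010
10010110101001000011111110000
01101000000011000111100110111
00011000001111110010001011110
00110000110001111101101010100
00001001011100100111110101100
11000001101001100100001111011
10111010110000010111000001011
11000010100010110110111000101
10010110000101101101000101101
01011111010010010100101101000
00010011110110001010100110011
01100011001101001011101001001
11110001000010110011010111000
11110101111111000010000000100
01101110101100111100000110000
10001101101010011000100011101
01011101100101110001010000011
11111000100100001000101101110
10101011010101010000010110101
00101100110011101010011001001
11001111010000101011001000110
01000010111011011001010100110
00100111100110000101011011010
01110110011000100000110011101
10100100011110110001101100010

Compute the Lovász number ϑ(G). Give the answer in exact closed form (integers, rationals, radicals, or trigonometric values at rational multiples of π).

sqrt(29)

deg(466) = 14; N(466) = {156, 839, 118, 265, 516, 369, 597, 605, 966, 216, 907, 532, 519, 608}.
Vertex 250 has 14 neighbors: 437, 839, 118, 941, 605, 892, 121, 398, 348, 907, 532, 519, 639, 608.
Vertex 532 has 14 neighbors: 156, 437, 118, 250, 265, 516, 369, 616, 978, 121, 398, 466, 519, 639.
N(941) = {156, 999, 250, 265, 597, 605, 616, 978, 892, 398, 907, 997, 519, 608}, |N(941)| = 14.
29-vertex 14-regular graph: strongly regular (29,14,6,7).
A has 3 distinct eigenvalues ≈ [14.0, 2.192582, -3.192582].
Lovász (edge-transitive): ϑ = −29·(-sqrt(29)/2 - 1/2)/((14)−(-sqrt(29)/2 - 1/2)) = sqrt(29).
≈ 5.3852 (to 4 d.p.).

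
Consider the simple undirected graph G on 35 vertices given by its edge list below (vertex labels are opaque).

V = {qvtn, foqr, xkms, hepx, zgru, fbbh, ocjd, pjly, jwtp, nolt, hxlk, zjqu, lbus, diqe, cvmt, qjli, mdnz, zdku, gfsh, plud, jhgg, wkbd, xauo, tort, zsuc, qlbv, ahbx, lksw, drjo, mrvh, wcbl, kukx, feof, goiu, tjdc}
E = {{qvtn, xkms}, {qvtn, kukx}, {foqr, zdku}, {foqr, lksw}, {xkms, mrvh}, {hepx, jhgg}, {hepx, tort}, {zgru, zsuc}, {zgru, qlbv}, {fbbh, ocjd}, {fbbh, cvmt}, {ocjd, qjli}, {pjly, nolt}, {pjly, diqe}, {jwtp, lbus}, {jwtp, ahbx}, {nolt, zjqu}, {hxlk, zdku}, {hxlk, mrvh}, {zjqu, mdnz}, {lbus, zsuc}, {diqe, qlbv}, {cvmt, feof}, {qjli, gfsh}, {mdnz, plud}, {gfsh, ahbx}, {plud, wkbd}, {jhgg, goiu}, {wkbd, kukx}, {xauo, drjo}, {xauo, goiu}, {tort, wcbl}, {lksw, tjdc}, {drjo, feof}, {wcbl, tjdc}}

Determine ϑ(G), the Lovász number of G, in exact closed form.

35*cos(pi/35)/(cos(pi/35) + 1)

deg(jhgg) = 2; N(jhgg) = {hepx, goiu}.
N(zgru) = {zsuc, qlbv}, |N(zgru)| = 2.
Vertex lksw has 2 neighbors: foqr, tjdc.
deg(wcbl) = 2; N(wcbl) = {tort, tjdc}.
2-regular, N=35; this is C_{35}, the 35-cycle.
A has 18 distinct eigenvalues ≈ [2.0, 1.967859, 1.87247, 1.716898, 1.506143, 1.24698, 0.947737, 0.618034, 0.268467, -0.08973, -0.445042, -0.78605, -1.101794, -1.382125, -1.618034, -1.801938, -1.927926, -1.991949].
−35·(-2*cos(pi/35)) / ((2)−(-2*cos(pi/35))) = 35*cos(pi/35)/(cos(pi/35) + 1) = ϑ(G).
= 17.4647040… (decimal).
α=17, χ(Ḡ)=18; ϑ=35*cos(pi/35)/(cos(pi/35) + 1) lies between (both strict).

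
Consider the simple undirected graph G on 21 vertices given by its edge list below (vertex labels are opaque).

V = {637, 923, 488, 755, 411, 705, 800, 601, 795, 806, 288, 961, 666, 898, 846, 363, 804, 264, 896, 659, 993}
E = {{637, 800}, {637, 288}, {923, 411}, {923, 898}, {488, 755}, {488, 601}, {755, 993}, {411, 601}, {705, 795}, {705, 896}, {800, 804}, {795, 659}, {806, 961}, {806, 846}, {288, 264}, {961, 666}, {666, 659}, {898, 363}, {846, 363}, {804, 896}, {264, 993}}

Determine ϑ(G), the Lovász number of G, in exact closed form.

Vertex 666 has 2 neighbors: 961, 659.
Vertex 923 has 2 neighbors: 411, 898.
Vertex 846 has 2 neighbors: 806, 363.
N(264) = {288, 993}, |N(264)| = 2.
Every vertex has degree 2 (N=21); connected 2-regular on 21 ⇒ C_{21}.
Distinct eigenvalues (to 3 d.p.): [2.0, 1.911, 1.652, 1.247, 0.731, 0.149, -0.445, -1.0, -1.466, -1.802, -1.978].
With N=21: ϑ(G) = 21·(-(-1)*2*cos(pi/21))/(2−(-2*cos(pi/21))) = 21*cos(pi/21)/(cos(pi/21) + 1).
ϑ(G) ≈ 10.44103.
Check 10 ≤ 21*cos(pi/21)/(cos(pi/21) + 1) ≤ 11: both strict.

21*cos(pi/21)/(cos(pi/21) + 1)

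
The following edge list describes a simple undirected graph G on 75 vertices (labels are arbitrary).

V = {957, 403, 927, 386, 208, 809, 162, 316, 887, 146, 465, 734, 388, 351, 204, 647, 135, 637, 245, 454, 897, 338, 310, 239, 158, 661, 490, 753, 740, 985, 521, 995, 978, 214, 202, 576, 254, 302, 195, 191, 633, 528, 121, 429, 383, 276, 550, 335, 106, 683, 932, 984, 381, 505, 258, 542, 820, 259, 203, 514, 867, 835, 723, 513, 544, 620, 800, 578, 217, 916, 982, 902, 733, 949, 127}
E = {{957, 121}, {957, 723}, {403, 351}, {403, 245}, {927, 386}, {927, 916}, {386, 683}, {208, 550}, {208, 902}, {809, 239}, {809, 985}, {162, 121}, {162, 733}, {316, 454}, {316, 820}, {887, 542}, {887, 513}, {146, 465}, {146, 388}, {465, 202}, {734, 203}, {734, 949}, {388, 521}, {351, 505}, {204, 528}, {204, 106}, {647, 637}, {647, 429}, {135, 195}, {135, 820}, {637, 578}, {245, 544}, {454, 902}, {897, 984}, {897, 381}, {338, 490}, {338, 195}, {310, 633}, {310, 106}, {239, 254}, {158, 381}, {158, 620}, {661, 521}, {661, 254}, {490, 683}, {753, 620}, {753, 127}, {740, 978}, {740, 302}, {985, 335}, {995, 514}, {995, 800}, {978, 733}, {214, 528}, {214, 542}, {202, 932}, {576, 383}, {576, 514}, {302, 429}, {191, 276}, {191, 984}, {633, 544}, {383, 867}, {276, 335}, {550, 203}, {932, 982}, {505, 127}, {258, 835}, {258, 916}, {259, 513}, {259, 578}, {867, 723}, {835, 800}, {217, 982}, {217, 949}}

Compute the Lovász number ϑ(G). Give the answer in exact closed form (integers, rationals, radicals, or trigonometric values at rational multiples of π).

75*cos(pi/75)/(cos(pi/75) + 1)

Vertex 809 has 2 neighbors: 239, 985.
deg(753) = 2; N(753) = {620, 127}.
Vertex 550 has 2 neighbors: 208, 203.
deg(135) = 2; N(135) = {195, 820}.
75-vertex 2-regular graph: connected 2-regular on 75 ⇒ C_{75}.
spec(A) ≈ [2.0, 1.993, 1.972, 1.937, 1.889, 1.827, 1.753, 1.666, 1.567, 1.458, 1.338, 1.209, 1.072, 0.927, 0.775, 0.618, 0.457, 0.292, 0.126, -0.042, -0.209, -0.375, -0.538, -0.697, -0.852, -1.0, -1.141, -1.275, -1.399, -1.514, -1.618, -1.711, -1.791, -1.86, -1.915, -1.956, -1.984, -1.998] (distinct, 3 d.p.).
Lovász: ϑ = −75(-2*cos(pi/75))/(2+-(-1)*2*cos(pi/75)) = 75*cos(pi/75)/(cos(pi/75) + 1).
≈ 37.483545848 (to 9 d.p.).
Check 37 ≤ 75*cos(pi/75)/(cos(pi/75) + 1) ≤ 38: both strict.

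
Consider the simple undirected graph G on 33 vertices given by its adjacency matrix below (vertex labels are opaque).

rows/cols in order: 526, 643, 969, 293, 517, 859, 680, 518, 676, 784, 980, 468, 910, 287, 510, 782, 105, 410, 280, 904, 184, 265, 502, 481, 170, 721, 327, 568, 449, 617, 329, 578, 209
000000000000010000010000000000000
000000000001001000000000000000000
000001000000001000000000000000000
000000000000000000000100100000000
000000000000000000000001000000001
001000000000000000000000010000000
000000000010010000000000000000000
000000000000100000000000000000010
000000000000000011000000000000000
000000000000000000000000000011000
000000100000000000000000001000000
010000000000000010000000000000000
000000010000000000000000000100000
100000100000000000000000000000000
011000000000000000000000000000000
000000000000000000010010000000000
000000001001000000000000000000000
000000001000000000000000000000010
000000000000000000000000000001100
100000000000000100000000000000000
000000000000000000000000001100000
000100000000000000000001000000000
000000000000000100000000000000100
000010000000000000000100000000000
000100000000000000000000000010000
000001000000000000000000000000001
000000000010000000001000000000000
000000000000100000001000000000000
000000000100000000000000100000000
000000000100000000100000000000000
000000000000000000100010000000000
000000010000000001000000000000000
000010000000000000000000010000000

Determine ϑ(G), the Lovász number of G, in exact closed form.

33*cos(pi/33)/(cos(pi/33) + 1)

deg(910) = 2; N(910) = {518, 568}.
N(578) = {518, 410}, |N(578)| = 2.
Vertex 518 has 2 neighbors: 910, 578.
N(105) = {676, 468}, |N(105)| = 2.
deg(v) = 2 for all v (|V|=33); the odd cycle C_{33}.
spec(A) ≈ [2.0, 1.9639, 1.8567, 1.6825, 1.4475, 1.1601, 0.8308, 0.4715, 0.0952, -0.2846, -0.6541, -1.0, -1.3097, -1.5721, -1.7777, -1.919, -1.9909] (distinct, 4 d.p.).
ϑ = −N·λ_min/(λ_max−λ_min) = −33·(-2*cos(pi/33))/(2−(-2*cos(pi/33))) = 33*cos(pi/33)/(cos(pi/33) + 1).
Numerically 16.462558592.
Check 16 ≤ 33*cos(pi/33)/(cos(pi/33) + 1) ≤ 17: both strict.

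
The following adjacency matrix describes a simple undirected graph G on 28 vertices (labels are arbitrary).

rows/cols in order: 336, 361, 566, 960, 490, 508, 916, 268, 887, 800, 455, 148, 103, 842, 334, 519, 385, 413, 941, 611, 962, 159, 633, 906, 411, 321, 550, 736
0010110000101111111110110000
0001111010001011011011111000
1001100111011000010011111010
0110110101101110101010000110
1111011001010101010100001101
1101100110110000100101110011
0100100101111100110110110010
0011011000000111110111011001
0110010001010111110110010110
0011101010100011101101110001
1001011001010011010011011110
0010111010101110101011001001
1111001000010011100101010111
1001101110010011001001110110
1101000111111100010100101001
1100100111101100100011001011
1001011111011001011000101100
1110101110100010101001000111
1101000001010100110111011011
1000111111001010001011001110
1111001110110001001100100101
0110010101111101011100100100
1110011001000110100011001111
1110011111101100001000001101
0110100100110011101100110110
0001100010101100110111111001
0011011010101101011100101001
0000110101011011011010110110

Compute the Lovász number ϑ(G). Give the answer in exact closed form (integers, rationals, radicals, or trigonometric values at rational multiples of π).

deg(566) = 15; N(566) = {336, 960, 490, 268, 887, 800, 148, 103, 413, 962, 159, 633, 906, 411, 550}.
deg(633) = 15; N(633) = {336, 361, 566, 508, 916, 800, 842, 334, 385, 962, 159, 411, 321, 550, 736}.
deg(611) = 15; N(611) = {336, 490, 508, 916, 268, 887, 800, 103, 334, 941, 962, 159, 411, 321, 550}.
N(321) = {960, 490, 887, 455, 103, 842, 385, 413, 611, 962, 159, 633, 906, 411, 736}, |N(321)| = 15.
deg(v) = 15 for all v (|V|=28); this is K(8,2), the Kneser graph.
A has 3 distinct eigenvalues ≈ [15.0, 1.0, -5.0].
With N=28: ϑ(G) = 28·(-1*(-5))/(15−(-5)) = 7.
Numerically 7.0000000.

7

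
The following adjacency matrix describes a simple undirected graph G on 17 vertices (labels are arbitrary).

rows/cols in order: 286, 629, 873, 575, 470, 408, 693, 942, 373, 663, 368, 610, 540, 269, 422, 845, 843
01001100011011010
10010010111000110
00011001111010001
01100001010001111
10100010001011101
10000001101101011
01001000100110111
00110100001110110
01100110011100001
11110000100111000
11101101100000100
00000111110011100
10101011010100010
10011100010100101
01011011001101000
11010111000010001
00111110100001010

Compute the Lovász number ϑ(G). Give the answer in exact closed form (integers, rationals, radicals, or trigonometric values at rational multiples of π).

sqrt(17)

N(575) = {629, 873, 942, 663, 269, 422, 845, 843}, |N(575)| = 8.
N(373) = {629, 873, 408, 693, 663, 368, 610, 843}, |N(373)| = 8.
deg(663) = 8; N(663) = {286, 629, 873, 575, 373, 610, 540, 269}.
deg(873) = 8; N(873) = {575, 470, 942, 373, 663, 368, 540, 843}.
8-regular, N=17; strongly regular (17,8,3,4).
A has 3 distinct eigenvalues ≈ [8.0, 1.561553, -2.561553].
With N=17: ϑ(G) = 17·(-(-sqrt(17)/2 - 1/2))/(8−(-sqrt(17)/2 - 1/2)) = sqrt(17).
= 4.123105626… (decimal).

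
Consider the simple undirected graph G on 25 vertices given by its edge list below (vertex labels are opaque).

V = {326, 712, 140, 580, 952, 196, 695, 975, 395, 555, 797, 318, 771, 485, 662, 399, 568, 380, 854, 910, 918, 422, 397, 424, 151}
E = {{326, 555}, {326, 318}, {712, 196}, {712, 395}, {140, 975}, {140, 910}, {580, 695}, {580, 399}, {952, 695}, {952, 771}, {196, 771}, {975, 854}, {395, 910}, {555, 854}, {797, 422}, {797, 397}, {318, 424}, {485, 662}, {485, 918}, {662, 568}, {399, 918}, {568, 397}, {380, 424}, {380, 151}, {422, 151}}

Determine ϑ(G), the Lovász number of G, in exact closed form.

deg(397) = 2; N(397) = {797, 568}.
N(196) = {712, 771}, |N(196)| = 2.
Vertex 380 has 2 neighbors: 424, 151.
deg(555) = 2; N(555) = {326, 854}.
2-regular, N=25; connected 2-regular on 25 ⇒ C_{25}.
Distinct eigenvalues (to 3 d.p.): [2.0, 1.937, 1.753, 1.458, 1.072, 0.618, 0.126, -0.375, -0.852, -1.275, -1.618, -1.86, -1.984].
With N=25: ϑ(G) = 25·(-(-1)*2*cos(pi/25))/(2−(-2*cos(pi/25))) = 25*cos(pi/25)/(cos(pi/25) + 1).
Numerically 12.45052.
α=12, χ(Ḡ)=13; ϑ=25*cos(pi/25)/(cos(pi/25) + 1) lies between (both strict).

25*cos(pi/25)/(cos(pi/25) + 1)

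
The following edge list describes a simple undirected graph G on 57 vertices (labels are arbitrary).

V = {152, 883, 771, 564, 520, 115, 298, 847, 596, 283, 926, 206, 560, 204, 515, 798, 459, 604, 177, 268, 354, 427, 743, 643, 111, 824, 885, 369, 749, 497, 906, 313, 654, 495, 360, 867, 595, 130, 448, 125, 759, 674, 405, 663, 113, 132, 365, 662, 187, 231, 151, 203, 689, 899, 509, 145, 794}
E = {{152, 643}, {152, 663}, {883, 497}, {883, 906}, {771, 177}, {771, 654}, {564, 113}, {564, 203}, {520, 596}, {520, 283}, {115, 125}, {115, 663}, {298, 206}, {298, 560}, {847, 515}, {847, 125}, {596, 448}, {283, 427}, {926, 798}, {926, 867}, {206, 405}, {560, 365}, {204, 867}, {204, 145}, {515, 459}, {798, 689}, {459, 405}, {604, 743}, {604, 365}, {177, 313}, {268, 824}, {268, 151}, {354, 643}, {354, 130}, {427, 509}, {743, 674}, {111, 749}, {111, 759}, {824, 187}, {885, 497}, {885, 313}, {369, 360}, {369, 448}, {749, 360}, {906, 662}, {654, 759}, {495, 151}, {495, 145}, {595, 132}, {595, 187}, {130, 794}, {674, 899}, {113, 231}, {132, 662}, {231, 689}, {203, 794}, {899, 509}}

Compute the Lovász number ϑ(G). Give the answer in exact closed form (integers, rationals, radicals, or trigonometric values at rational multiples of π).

deg(564) = 2; N(564) = {113, 203}.
Vertex 448 has 2 neighbors: 596, 369.
Vertex 847 has 2 neighbors: 515, 125.
Vertex 283 has 2 neighbors: 520, 427.
57-vertex 2-regular graph: the odd cycle C_{57}.
spec(A) ≈ [2.0, 1.9879, 1.9516, 1.8916, 1.8087, 1.7038, 1.5783, 1.4336, 1.2714, 1.0939, 0.9031, 0.7013, 0.491, 0.2747, 0.0551, -0.1652, -0.3834, -0.597, -0.8034, -1.0, -1.1845, -1.3546, -1.5082, -1.6436, -1.7589, -1.853, -1.9245, -1.9727, -1.997] (distinct, 4 d.p.).
−57·(-2*cos(pi/57)) / ((2)−(-2*cos(pi/57))) = 57*cos(pi/57)/(cos(pi/57) + 1) = ϑ(G).
≈ 28.4783452 (to 7 d.p.).
Sandwich: α(G)=28 ≤ ϑ(G)=57*cos(pi/57)/(cos(pi/57) + 1) ≤ χ(Ḡ)=29 (both strict).

57*cos(pi/57)/(cos(pi/57) + 1)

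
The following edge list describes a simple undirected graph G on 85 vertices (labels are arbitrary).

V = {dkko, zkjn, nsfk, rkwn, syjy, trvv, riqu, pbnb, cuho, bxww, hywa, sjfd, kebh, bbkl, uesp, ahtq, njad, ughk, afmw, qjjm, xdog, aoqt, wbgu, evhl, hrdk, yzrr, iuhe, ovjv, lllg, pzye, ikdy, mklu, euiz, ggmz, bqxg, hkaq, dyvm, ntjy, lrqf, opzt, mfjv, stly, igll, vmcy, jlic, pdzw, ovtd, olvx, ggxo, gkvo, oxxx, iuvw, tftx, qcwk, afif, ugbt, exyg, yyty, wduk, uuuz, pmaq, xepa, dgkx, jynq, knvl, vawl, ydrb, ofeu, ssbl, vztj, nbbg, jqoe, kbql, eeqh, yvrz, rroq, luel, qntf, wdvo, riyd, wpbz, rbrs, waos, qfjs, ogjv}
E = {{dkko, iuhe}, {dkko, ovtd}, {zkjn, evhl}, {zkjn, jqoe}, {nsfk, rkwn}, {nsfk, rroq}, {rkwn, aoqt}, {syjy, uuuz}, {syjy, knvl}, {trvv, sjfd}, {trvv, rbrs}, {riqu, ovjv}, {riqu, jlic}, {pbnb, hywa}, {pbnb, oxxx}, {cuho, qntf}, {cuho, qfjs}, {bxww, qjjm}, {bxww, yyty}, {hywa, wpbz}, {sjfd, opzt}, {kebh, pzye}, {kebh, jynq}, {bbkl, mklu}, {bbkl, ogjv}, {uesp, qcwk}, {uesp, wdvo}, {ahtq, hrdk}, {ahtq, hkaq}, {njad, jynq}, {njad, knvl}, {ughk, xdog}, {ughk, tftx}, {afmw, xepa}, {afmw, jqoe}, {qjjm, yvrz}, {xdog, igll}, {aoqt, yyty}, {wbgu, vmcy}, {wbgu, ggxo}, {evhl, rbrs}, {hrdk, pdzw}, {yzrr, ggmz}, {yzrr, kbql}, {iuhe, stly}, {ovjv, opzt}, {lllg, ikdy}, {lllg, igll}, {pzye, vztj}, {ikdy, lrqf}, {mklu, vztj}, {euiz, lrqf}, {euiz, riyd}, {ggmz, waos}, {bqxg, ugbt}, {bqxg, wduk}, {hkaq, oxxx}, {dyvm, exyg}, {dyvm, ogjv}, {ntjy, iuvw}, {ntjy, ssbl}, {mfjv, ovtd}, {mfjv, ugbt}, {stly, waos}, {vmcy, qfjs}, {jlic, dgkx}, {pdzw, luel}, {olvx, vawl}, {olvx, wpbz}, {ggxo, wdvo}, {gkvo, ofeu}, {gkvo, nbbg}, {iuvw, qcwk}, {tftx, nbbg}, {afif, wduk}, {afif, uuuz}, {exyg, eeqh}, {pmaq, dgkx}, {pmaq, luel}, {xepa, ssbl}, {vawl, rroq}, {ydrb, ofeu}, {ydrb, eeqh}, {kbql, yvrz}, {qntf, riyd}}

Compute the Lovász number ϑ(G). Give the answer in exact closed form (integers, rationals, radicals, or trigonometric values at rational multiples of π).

Vertex mklu has 2 neighbors: bbkl, vztj.
deg(bqxg) = 2; N(bqxg) = {ugbt, wduk}.
deg(hrdk) = 2; N(hrdk) = {ahtq, pdzw}.
Vertex luel has 2 neighbors: pdzw, pmaq.
85-vertex 2-regular graph: this is C_{85}, the 85-cycle.
The 43 distinct eigenvalues: [2.0, 1.9945, 1.9782, 1.951, 1.9132, 1.8649, 1.8065, 1.7382, 1.6604, 1.5735, 1.478, 1.3745, 1.2634, 1.1455, 1.0213, 0.8915, 0.7568, 0.618, 0.4759, 0.3311, 0.1845, 0.037, -0.1108, -0.258, -0.4038, -0.5473, -0.6879, -0.8247, -0.957, -1.0841, -1.2053, -1.3198, -1.4272, -1.5268, -1.618, -1.7004, -1.7735, -1.837, -1.8904, -1.9334, -1.9659, -1.9877, -1.9986].
ϑ = −N·λ_min/(λ_max−λ_min) = −85·(-2*cos(pi/85))/(2−(-2*cos(pi/85))) = 85*cos(pi/85)/(cos(pi/85) + 1).
≈ 42.4854826 (to 7 d.p.).
Check 42 ≤ 85*cos(pi/85)/(cos(pi/85) + 1) ≤ 43: both strict.

85*cos(pi/85)/(cos(pi/85) + 1)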